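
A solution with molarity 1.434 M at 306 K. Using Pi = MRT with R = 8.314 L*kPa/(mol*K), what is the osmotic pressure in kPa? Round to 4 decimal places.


Osmotic pressure (van't Hoff): Pi = M*R*T.
RT = 8.314 * 306 = 2544.084
Pi = 1.434 * 2544.084
Pi = 3648.216456 kPa, rounded to 4 dp:

3648.2165 kPa


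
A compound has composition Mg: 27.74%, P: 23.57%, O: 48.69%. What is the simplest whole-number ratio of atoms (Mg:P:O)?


Assume 100 g of compound, divide each mass% by atomic mass to get moles, then normalize by the smallest to get a raw atom ratio.
Moles per 100 g: Mg: 27.74/24.305 = 1.1413, P: 23.57/30.974 = 0.761, O: 48.69/15.999 = 3.0433
Raw ratio (divide by min = 0.761): Mg: 1.5, P: 1.0, O: 3.999
Multiply by 2 to clear fractions: Mg: 3.0 ~= 3, P: 2.0 ~= 2, O: 7.999 ~= 8
Reduce by GCD to get the simplest whole-number ratio:

3:2:8


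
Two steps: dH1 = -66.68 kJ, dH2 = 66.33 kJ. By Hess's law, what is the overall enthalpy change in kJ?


Hess's law: enthalpy is a state function, so add the step enthalpies.
dH_total = dH1 + dH2 = -66.68 + (66.33)
dH_total = -0.35 kJ:

-0.35 kJ


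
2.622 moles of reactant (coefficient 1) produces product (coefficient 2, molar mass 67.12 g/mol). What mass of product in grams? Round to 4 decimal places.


Use the coefficient ratio to convert reactant moles to product moles, then multiply by the product's molar mass.
moles_P = moles_R * (coeff_P / coeff_R) = 2.622 * (2/1) = 5.244
mass_P = moles_P * M_P = 5.244 * 67.12
mass_P = 351.97728 g, rounded to 4 dp:

351.9773 g


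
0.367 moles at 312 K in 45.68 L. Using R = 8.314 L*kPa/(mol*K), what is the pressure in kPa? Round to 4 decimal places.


PV = nRT, solve for P = nRT / V.
nRT = 0.367 * 8.314 * 312 = 951.9863
P = 951.9863 / 45.68
P = 20.84033056 kPa, rounded to 4 dp:

20.8403 kPa


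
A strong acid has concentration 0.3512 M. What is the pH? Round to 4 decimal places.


A strong acid dissociates completely, so [H+] equals the given concentration.
pH = -log10([H+]) = -log10(0.3512)
pH = 0.45444549, rounded to 4 dp:

0.4544


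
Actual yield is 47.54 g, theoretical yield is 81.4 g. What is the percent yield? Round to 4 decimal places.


% yield = 100 * actual / theoretical
% yield = 100 * 47.54 / 81.4
% yield = 58.4029484 %, rounded to 4 dp:

58.4029 %


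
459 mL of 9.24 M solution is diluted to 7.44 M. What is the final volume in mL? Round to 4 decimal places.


Dilution: M1*V1 = M2*V2, solve for V2.
V2 = M1*V1 / M2
V2 = 9.24 * 459 / 7.44
V2 = 4241.16 / 7.44
V2 = 570.0483871 mL, rounded to 4 dp:

570.0484 mL


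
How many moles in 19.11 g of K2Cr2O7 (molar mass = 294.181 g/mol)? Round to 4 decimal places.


n = mass / M
n = 19.11 / 294.181
n = 0.06496001 mol, rounded to 4 dp:

0.0650 mol


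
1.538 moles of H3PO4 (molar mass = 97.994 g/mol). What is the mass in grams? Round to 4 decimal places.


mass = n * M
mass = 1.538 * 97.994
mass = 150.714772 g, rounded to 4 dp:

150.7148 g


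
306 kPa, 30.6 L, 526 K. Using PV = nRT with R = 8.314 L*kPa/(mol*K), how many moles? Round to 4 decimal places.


PV = nRT, solve for n = PV / (RT).
PV = 306 * 30.6 = 9363.6
RT = 8.314 * 526 = 4373.164
n = 9363.6 / 4373.164
n = 2.14114998 mol, rounded to 4 dp:

2.1411 mol


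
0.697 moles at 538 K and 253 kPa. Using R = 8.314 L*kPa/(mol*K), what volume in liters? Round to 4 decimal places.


PV = nRT, solve for V = nRT / P.
nRT = 0.697 * 8.314 * 538 = 3117.6336
V = 3117.6336 / 253
V = 12.32266245 L, rounded to 4 dp:

12.3227 L


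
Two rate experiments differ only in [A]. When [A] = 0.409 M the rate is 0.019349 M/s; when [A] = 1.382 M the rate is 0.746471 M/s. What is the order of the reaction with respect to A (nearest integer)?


Rate is proportional to [A]^n, so rate2/rate1 = ([A]2/[A]1)^n. Take logs to solve for n.
rate2/rate1 = 0.746471 / 0.019349 = 38.5793
[A]2/[A]1 = 1.382 / 0.409 = 3.379
n = ln(38.5793) / ln(3.379) = 3.0
Nearest integer order:

3


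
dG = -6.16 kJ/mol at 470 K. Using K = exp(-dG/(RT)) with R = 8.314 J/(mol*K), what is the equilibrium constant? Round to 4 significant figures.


dG is in kJ/mol; multiply by 1000 to match R in J/(mol*K).
RT = 8.314 * 470 = 3907.58 J/mol
exponent = -dG*1000 / (RT) = -(-6.16*1000) / 3907.58 = 1.57642326
K = exp(1.57642326)
K = 4.8376219, rounded to 4 significant figures:

4.838


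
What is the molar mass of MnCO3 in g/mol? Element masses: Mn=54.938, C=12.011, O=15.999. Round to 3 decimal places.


M = sum(count * atomic_mass) over atoms.
M = 1*54.938 + 1*12.011 + 3*15.999
M = 54.938 + 12.011 + 47.997
M = 114.946 g/mol, rounded to 3 dp:

114.946 g/mol


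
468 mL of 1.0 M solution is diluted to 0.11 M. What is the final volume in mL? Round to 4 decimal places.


Dilution: M1*V1 = M2*V2, solve for V2.
V2 = M1*V1 / M2
V2 = 1.0 * 468 / 0.11
V2 = 468.0 / 0.11
V2 = 4254.54545455 mL, rounded to 4 dp:

4254.5455 mL


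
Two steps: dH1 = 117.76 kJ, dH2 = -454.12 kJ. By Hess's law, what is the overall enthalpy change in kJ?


Hess's law: enthalpy is a state function, so add the step enthalpies.
dH_total = dH1 + dH2 = 117.76 + (-454.12)
dH_total = -336.36 kJ:

-336.36 kJ


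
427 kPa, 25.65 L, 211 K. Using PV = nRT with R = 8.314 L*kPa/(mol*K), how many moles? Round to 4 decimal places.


PV = nRT, solve for n = PV / (RT).
PV = 427 * 25.65 = 10952.55
RT = 8.314 * 211 = 1754.254
n = 10952.55 / 1754.254
n = 6.24342313 mol, rounded to 4 dp:

6.2434 mol


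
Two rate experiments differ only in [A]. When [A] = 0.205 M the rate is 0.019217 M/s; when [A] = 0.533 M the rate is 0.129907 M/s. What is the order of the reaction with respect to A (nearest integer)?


Rate is proportional to [A]^n, so rate2/rate1 = ([A]2/[A]1)^n. Take logs to solve for n.
rate2/rate1 = 0.129907 / 0.019217 = 6.76
[A]2/[A]1 = 0.533 / 0.205 = 2.6
n = ln(6.76) / ln(2.6) = 2.0
Nearest integer order:

2


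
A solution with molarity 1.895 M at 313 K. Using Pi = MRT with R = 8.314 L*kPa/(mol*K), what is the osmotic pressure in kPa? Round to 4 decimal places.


Osmotic pressure (van't Hoff): Pi = M*R*T.
RT = 8.314 * 313 = 2602.282
Pi = 1.895 * 2602.282
Pi = 4931.32439 kPa, rounded to 4 dp:

4931.3244 kPa


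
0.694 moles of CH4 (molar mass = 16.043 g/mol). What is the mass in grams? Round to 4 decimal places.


mass = n * M
mass = 0.694 * 16.043
mass = 11.133842 g, rounded to 4 dp:

11.1338 g


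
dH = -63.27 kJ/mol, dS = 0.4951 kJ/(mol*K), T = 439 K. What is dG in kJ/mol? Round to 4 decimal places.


Gibbs: dG = dH - T*dS (consistent units, dS already in kJ/(mol*K)).
T*dS = 439 * 0.4951 = 217.3489
dG = -63.27 - (217.3489)
dG = -280.6189 kJ/mol, rounded to 4 dp:

-280.6189 kJ/mol


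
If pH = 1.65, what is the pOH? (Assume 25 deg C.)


At 25 deg C, pH + pOH = 14.
pOH = 14 - pH = 14 - 1.65
pOH = 12.35:

12.35


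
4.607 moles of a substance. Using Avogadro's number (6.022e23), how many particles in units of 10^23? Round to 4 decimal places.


N = n * NA, then divide by 1e23 for the requested units.
N / 1e23 = n * 6.022
N / 1e23 = 4.607 * 6.022
N / 1e23 = 27.743354, rounded to 4 dp:

27.7434


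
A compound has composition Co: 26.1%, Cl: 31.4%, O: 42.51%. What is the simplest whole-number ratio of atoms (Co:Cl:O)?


Assume 100 g of compound, divide each mass% by atomic mass to get moles, then normalize by the smallest to get a raw atom ratio.
Moles per 100 g: Co: 26.1/58.933 = 0.4429, Cl: 31.4/35.453 = 0.8857, O: 42.51/15.999 = 2.657
Raw ratio (divide by min = 0.4429): Co: 1.0, Cl: 2.0, O: 6.0
Multiply by 1 to clear fractions: Co: 1.0 ~= 1, Cl: 2.0 ~= 2, O: 6.0 ~= 6
Reduce by GCD to get the simplest whole-number ratio:

1:2:6


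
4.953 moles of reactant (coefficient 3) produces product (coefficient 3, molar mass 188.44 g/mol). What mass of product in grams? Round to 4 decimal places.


Use the coefficient ratio to convert reactant moles to product moles, then multiply by the product's molar mass.
moles_P = moles_R * (coeff_P / coeff_R) = 4.953 * (3/3) = 4.953
mass_P = moles_P * M_P = 4.953 * 188.44
mass_P = 933.34332 g, rounded to 4 dp:

933.3433 g


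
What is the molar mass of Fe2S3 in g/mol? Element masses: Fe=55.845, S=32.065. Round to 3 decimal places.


M = sum(count * atomic_mass) over atoms.
M = 2*55.845 + 3*32.065
M = 111.69 + 96.195
M = 207.885 g/mol, rounded to 3 dp:

207.885 g/mol


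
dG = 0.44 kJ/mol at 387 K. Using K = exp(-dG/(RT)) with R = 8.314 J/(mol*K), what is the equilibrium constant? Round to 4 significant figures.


dG is in kJ/mol; multiply by 1000 to match R in J/(mol*K).
RT = 8.314 * 387 = 3217.518 J/mol
exponent = -dG*1000 / (RT) = -(0.44*1000) / 3217.518 = -0.13675137
K = exp(-0.13675137)
K = 0.87218705, rounded to 4 significant figures:

0.8722


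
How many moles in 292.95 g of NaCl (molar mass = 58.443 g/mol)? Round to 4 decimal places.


n = mass / M
n = 292.95 / 58.443
n = 5.01257636 mol, rounded to 4 dp:

5.0126 mol


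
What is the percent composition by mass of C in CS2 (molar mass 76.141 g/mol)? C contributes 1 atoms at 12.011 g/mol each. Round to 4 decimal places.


pct = 100 * (n_elem * M_elem) / M_total
mass_contribution = 1 * 12.011 = 12.011 g/mol
pct = 100 * 12.011 / 76.141
pct = 15.77468118 %, rounded to 4 dp:

15.7747 %


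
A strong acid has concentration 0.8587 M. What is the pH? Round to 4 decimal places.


A strong acid dissociates completely, so [H+] equals the given concentration.
pH = -log10([H+]) = -log10(0.8587)
pH = 0.06615854, rounded to 4 dp:

0.0662


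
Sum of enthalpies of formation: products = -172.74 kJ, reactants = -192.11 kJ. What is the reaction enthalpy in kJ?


dH_rxn = sum(dH_f products) - sum(dH_f reactants)
dH_rxn = -172.74 - (-192.11)
dH_rxn = 19.37 kJ:

19.37 kJ


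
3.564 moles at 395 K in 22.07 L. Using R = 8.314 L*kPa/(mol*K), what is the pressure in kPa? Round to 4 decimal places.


PV = nRT, solve for P = nRT / V.
nRT = 3.564 * 8.314 * 395 = 11704.2829
P = 11704.2829 / 22.07
P = 530.3254599 kPa, rounded to 4 dp:

530.3255 kPa


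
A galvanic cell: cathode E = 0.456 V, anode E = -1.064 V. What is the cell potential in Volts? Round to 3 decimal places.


Standard cell potential: E_cell = E_cathode - E_anode.
E_cell = 0.456 - (-1.064)
E_cell = 1.52 V, rounded to 3 dp:

1.520 V


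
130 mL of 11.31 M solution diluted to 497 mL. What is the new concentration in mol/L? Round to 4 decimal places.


Dilution: M1*V1 = M2*V2, solve for M2.
M2 = M1*V1 / V2
M2 = 11.31 * 130 / 497
M2 = 1470.3 / 497
M2 = 2.9583501 mol/L, rounded to 4 dp:

2.9584 mol/L


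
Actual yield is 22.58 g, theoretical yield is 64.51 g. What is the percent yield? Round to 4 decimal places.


% yield = 100 * actual / theoretical
% yield = 100 * 22.58 / 64.51
% yield = 35.00232522 %, rounded to 4 dp:

35.0023 %


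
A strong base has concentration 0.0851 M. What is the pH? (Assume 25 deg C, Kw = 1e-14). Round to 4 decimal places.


A strong base dissociates completely, so [OH-] equals the given concentration.
pOH = -log10([OH-]) = -log10(0.0851) = 1.07007
pH = 14 - pOH = 14 - 1.07007
pH = 12.92993, rounded to 4 dp:

12.9299


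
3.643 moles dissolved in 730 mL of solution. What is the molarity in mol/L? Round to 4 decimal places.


Convert volume to liters: V_L = V_mL / 1000.
V_L = 730 / 1000 = 0.73 L
M = n / V_L = 3.643 / 0.73
M = 4.99041096 mol/L, rounded to 4 dp:

4.9904 mol/L


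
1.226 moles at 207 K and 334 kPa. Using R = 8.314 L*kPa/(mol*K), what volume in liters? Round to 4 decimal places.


PV = nRT, solve for V = nRT / P.
nRT = 1.226 * 8.314 * 207 = 2109.9435
V = 2109.9435 / 334
V = 6.31719611 L, rounded to 4 dp:

6.3172 L


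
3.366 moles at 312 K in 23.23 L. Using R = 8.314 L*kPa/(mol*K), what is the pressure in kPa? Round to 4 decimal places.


PV = nRT, solve for P = nRT / V.
nRT = 3.366 * 8.314 * 312 = 8731.2963
P = 8731.2963 / 23.23
P = 375.86294877 kPa, rounded to 4 dp:

375.8629 kPa


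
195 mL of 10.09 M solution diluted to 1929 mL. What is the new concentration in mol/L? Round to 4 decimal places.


Dilution: M1*V1 = M2*V2, solve for M2.
M2 = M1*V1 / V2
M2 = 10.09 * 195 / 1929
M2 = 1967.55 / 1929
M2 = 1.01998445 mol/L, rounded to 4 dp:

1.0200 mol/L


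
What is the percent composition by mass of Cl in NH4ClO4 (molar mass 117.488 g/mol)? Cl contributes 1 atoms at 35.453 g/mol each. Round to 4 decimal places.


pct = 100 * (n_elem * M_elem) / M_total
mass_contribution = 1 * 35.453 = 35.453 g/mol
pct = 100 * 35.453 / 117.488
pct = 30.17584775 %, rounded to 4 dp:

30.1758 %


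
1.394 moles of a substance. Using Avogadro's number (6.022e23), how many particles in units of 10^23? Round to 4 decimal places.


N = n * NA, then divide by 1e23 for the requested units.
N / 1e23 = n * 6.022
N / 1e23 = 1.394 * 6.022
N / 1e23 = 8.394668, rounded to 4 dp:

8.3947


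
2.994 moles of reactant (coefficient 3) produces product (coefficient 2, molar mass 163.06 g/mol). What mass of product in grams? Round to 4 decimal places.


Use the coefficient ratio to convert reactant moles to product moles, then multiply by the product's molar mass.
moles_P = moles_R * (coeff_P / coeff_R) = 2.994 * (2/3) = 1.996
mass_P = moles_P * M_P = 1.996 * 163.06
mass_P = 325.46776 g, rounded to 4 dp:

325.4678 g


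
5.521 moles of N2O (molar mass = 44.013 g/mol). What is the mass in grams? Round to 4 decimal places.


mass = n * M
mass = 5.521 * 44.013
mass = 242.995773 g, rounded to 4 dp:

242.9958 g


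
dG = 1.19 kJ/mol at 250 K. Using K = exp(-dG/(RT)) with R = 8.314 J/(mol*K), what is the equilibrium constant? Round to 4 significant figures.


dG is in kJ/mol; multiply by 1000 to match R in J/(mol*K).
RT = 8.314 * 250 = 2078.5 J/mol
exponent = -dG*1000 / (RT) = -(1.19*1000) / 2078.5 = -0.57252827
K = exp(-0.57252827)
K = 0.56409744, rounded to 4 significant figures:

0.5641


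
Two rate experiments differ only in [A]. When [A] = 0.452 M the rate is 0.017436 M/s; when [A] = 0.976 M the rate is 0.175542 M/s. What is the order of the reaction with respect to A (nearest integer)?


Rate is proportional to [A]^n, so rate2/rate1 = ([A]2/[A]1)^n. Take logs to solve for n.
rate2/rate1 = 0.175542 / 0.017436 = 10.0678
[A]2/[A]1 = 0.976 / 0.452 = 2.1593
n = ln(10.0678) / ln(2.1593) = 3.0
Nearest integer order:

3


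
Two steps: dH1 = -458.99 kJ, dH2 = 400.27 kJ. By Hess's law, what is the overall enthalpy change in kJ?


Hess's law: enthalpy is a state function, so add the step enthalpies.
dH_total = dH1 + dH2 = -458.99 + (400.27)
dH_total = -58.72 kJ:

-58.72 kJ


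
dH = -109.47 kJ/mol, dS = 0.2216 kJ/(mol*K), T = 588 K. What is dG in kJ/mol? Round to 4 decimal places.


Gibbs: dG = dH - T*dS (consistent units, dS already in kJ/(mol*K)).
T*dS = 588 * 0.2216 = 130.3008
dG = -109.47 - (130.3008)
dG = -239.7708 kJ/mol, rounded to 4 dp:

-239.7708 kJ/mol


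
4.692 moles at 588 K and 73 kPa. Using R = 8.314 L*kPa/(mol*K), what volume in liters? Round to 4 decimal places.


PV = nRT, solve for V = nRT / P.
nRT = 4.692 * 8.314 * 588 = 22937.4613
V = 22937.4613 / 73
V = 314.21179863 L, rounded to 4 dp:

314.2118 L


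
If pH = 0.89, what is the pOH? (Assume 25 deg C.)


At 25 deg C, pH + pOH = 14.
pOH = 14 - pH = 14 - 0.89
pOH = 13.11:

13.11


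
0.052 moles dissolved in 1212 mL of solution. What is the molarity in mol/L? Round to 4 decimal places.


Convert volume to liters: V_L = V_mL / 1000.
V_L = 1212 / 1000 = 1.212 L
M = n / V_L = 0.052 / 1.212
M = 0.04290429 mol/L, rounded to 4 dp:

0.0429 mol/L


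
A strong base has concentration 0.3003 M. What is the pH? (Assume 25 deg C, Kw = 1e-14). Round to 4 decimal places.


A strong base dissociates completely, so [OH-] equals the given concentration.
pOH = -log10([OH-]) = -log10(0.3003) = 0.522445
pH = 14 - pOH = 14 - 0.522445
pH = 13.477555, rounded to 4 dp:

13.4776


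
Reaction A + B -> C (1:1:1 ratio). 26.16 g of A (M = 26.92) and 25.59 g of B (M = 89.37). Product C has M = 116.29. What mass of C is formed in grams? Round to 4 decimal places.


Find moles of each reactant; the smaller value is the limiting reagent in a 1:1:1 reaction, so moles_C equals moles of the limiter.
n_A = mass_A / M_A = 26.16 / 26.92 = 0.971768 mol
n_B = mass_B / M_B = 25.59 / 89.37 = 0.286338 mol
Limiting reagent: B (smaller), n_limiting = 0.286338 mol
mass_C = n_limiting * M_C = 0.286338 * 116.29
mass_C = 33.29824602 g, rounded to 4 dp:

33.2982 g


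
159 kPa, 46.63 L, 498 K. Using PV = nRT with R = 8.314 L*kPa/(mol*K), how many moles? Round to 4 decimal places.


PV = nRT, solve for n = PV / (RT).
PV = 159 * 46.63 = 7414.17
RT = 8.314 * 498 = 4140.372
n = 7414.17 / 4140.372
n = 1.79070142 mol, rounded to 4 dp:

1.7907 mol


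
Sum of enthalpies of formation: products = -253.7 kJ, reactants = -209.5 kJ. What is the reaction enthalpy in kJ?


dH_rxn = sum(dH_f products) - sum(dH_f reactants)
dH_rxn = -253.7 - (-209.5)
dH_rxn = -44.2 kJ:

-44.20 kJ


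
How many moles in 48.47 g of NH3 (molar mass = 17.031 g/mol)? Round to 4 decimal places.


n = mass / M
n = 48.47 / 17.031
n = 2.84598673 mol, rounded to 4 dp:

2.8460 mol


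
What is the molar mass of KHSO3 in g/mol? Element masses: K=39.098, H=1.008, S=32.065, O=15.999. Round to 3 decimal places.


M = sum(count * atomic_mass) over atoms.
M = 1*39.098 + 1*1.008 + 1*32.065 + 3*15.999
M = 39.098 + 1.008 + 32.065 + 47.997
M = 120.168 g/mol, rounded to 3 dp:

120.168 g/mol


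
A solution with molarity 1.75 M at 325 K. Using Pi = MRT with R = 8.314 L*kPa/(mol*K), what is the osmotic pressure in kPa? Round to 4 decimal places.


Osmotic pressure (van't Hoff): Pi = M*R*T.
RT = 8.314 * 325 = 2702.05
Pi = 1.75 * 2702.05
Pi = 4728.5875 kPa, rounded to 4 dp:

4728.5875 kPa


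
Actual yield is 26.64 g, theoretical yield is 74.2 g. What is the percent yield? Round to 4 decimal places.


% yield = 100 * actual / theoretical
% yield = 100 * 26.64 / 74.2
% yield = 35.90296496 %, rounded to 4 dp:

35.9030 %


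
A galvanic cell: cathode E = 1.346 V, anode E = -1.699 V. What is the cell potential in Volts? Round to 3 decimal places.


Standard cell potential: E_cell = E_cathode - E_anode.
E_cell = 1.346 - (-1.699)
E_cell = 3.045 V, rounded to 3 dp:

3.045 V


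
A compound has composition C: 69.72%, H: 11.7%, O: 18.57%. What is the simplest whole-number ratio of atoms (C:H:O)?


Assume 100 g of compound, divide each mass% by atomic mass to get moles, then normalize by the smallest to get a raw atom ratio.
Moles per 100 g: C: 69.72/12.011 = 5.8047, H: 11.7/1.008 = 11.6071, O: 18.57/15.999 = 1.1607
Raw ratio (divide by min = 1.1607): C: 5.001, H: 10.0, O: 1.0
Multiply by 1 to clear fractions: C: 5.001 ~= 5, H: 10.0 ~= 10, O: 1.0 ~= 1
Reduce by GCD to get the simplest whole-number ratio:

5:10:1


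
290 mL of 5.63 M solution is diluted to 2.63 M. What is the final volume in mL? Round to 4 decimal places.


Dilution: M1*V1 = M2*V2, solve for V2.
V2 = M1*V1 / M2
V2 = 5.63 * 290 / 2.63
V2 = 1632.7 / 2.63
V2 = 620.79847909 mL, rounded to 4 dp:

620.7985 mL


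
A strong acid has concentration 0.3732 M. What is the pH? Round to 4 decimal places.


A strong acid dissociates completely, so [H+] equals the given concentration.
pH = -log10([H+]) = -log10(0.3732)
pH = 0.42805836, rounded to 4 dp:

0.4281


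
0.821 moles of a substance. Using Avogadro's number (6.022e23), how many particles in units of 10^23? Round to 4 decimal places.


N = n * NA, then divide by 1e23 for the requested units.
N / 1e23 = n * 6.022
N / 1e23 = 0.821 * 6.022
N / 1e23 = 4.944062, rounded to 4 dp:

4.9441


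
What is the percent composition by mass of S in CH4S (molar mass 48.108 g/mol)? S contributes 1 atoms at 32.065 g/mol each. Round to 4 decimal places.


pct = 100 * (n_elem * M_elem) / M_total
mass_contribution = 1 * 32.065 = 32.065 g/mol
pct = 100 * 32.065 / 48.108
pct = 66.65211607 %, rounded to 4 dp:

66.6521 %


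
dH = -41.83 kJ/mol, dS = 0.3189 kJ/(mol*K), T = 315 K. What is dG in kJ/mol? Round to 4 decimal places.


Gibbs: dG = dH - T*dS (consistent units, dS already in kJ/(mol*K)).
T*dS = 315 * 0.3189 = 100.4535
dG = -41.83 - (100.4535)
dG = -142.2835 kJ/mol, rounded to 4 dp:

-142.2835 kJ/mol


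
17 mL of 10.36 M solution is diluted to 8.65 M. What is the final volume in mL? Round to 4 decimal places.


Dilution: M1*V1 = M2*V2, solve for V2.
V2 = M1*V1 / M2
V2 = 10.36 * 17 / 8.65
V2 = 176.12 / 8.65
V2 = 20.36069364 mL, rounded to 4 dp:

20.3607 mL


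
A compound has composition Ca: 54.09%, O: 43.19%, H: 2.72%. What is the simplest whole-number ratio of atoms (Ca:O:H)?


Assume 100 g of compound, divide each mass% by atomic mass to get moles, then normalize by the smallest to get a raw atom ratio.
Moles per 100 g: Ca: 54.09/40.078 = 1.3496, O: 43.19/15.999 = 2.6995, H: 2.72/1.008 = 2.6984
Raw ratio (divide by min = 1.3496): Ca: 1.0, O: 2.0, H: 1.999
Multiply by 1 to clear fractions: Ca: 1.0 ~= 1, O: 2.0 ~= 2, H: 1.999 ~= 2
Reduce by GCD to get the simplest whole-number ratio:

1:2:2


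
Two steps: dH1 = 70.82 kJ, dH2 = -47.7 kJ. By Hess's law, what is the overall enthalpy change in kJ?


Hess's law: enthalpy is a state function, so add the step enthalpies.
dH_total = dH1 + dH2 = 70.82 + (-47.7)
dH_total = 23.12 kJ:

23.12 kJ


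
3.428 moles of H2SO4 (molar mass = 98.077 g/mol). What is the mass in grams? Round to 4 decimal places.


mass = n * M
mass = 3.428 * 98.077
mass = 336.207956 g, rounded to 4 dp:

336.2080 g


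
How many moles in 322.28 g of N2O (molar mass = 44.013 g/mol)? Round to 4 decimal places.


n = mass / M
n = 322.28 / 44.013
n = 7.32238202 mol, rounded to 4 dp:

7.3224 mol


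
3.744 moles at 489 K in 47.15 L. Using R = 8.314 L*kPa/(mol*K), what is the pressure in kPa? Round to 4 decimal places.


PV = nRT, solve for P = nRT / V.
nRT = 3.744 * 8.314 * 489 = 15221.4042
P = 15221.4042 / 47.15
P = 322.82935737 kPa, rounded to 4 dp:

322.8294 kPa


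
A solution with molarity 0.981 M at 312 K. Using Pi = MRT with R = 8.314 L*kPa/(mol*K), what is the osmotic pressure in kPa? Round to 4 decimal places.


Osmotic pressure (van't Hoff): Pi = M*R*T.
RT = 8.314 * 312 = 2593.968
Pi = 0.981 * 2593.968
Pi = 2544.682608 kPa, rounded to 4 dp:

2544.6826 kPa


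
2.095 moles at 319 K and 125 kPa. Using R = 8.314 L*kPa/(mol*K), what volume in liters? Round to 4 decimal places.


PV = nRT, solve for V = nRT / P.
nRT = 2.095 * 8.314 * 319 = 5556.2878
V = 5556.2878 / 125
V = 44.4503024 L, rounded to 4 dp:

44.4503 L


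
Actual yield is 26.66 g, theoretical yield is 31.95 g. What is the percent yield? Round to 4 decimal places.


% yield = 100 * actual / theoretical
% yield = 100 * 26.66 / 31.95
% yield = 83.4428795 %, rounded to 4 dp:

83.4429 %


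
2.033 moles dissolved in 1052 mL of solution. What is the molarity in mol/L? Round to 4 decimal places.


Convert volume to liters: V_L = V_mL / 1000.
V_L = 1052 / 1000 = 1.052 L
M = n / V_L = 2.033 / 1.052
M = 1.93250951 mol/L, rounded to 4 dp:

1.9325 mol/L


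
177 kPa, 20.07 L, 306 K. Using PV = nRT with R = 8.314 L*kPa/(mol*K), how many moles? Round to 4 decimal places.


PV = nRT, solve for n = PV / (RT).
PV = 177 * 20.07 = 3552.39
RT = 8.314 * 306 = 2544.084
n = 3552.39 / 2544.084
n = 1.39633361 mol, rounded to 4 dp:

1.3963 mol


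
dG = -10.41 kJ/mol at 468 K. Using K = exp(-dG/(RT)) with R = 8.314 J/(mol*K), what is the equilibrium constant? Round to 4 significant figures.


dG is in kJ/mol; multiply by 1000 to match R in J/(mol*K).
RT = 8.314 * 468 = 3890.952 J/mol
exponent = -dG*1000 / (RT) = -(-10.41*1000) / 3890.952 = 2.67543778
K = exp(2.67543778)
K = 14.518704, rounded to 4 significant figures:

14.52


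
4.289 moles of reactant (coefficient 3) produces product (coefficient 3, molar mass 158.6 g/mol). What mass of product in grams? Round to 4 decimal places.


Use the coefficient ratio to convert reactant moles to product moles, then multiply by the product's molar mass.
moles_P = moles_R * (coeff_P / coeff_R) = 4.289 * (3/3) = 4.289
mass_P = moles_P * M_P = 4.289 * 158.6
mass_P = 680.2354 g, rounded to 4 dp:

680.2354 g


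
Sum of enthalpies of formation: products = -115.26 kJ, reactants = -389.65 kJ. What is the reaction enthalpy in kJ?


dH_rxn = sum(dH_f products) - sum(dH_f reactants)
dH_rxn = -115.26 - (-389.65)
dH_rxn = 274.39 kJ:

274.39 kJ


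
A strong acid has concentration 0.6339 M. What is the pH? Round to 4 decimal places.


A strong acid dissociates completely, so [H+] equals the given concentration.
pH = -log10([H+]) = -log10(0.6339)
pH = 0.19797925, rounded to 4 dp:

0.1980


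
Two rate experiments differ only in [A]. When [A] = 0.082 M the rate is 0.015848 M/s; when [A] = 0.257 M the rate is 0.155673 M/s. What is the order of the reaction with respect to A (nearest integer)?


Rate is proportional to [A]^n, so rate2/rate1 = ([A]2/[A]1)^n. Take logs to solve for n.
rate2/rate1 = 0.155673 / 0.015848 = 9.8229
[A]2/[A]1 = 0.257 / 0.082 = 3.1341
n = ln(9.8229) / ln(3.1341) = 2.0
Nearest integer order:

2


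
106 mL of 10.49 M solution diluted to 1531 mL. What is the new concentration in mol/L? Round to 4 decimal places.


Dilution: M1*V1 = M2*V2, solve for M2.
M2 = M1*V1 / V2
M2 = 10.49 * 106 / 1531
M2 = 1111.94 / 1531
M2 = 0.72628347 mol/L, rounded to 4 dp:

0.7263 mol/L


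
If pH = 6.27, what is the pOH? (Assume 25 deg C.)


At 25 deg C, pH + pOH = 14.
pOH = 14 - pH = 14 - 6.27
pOH = 7.73:

7.73


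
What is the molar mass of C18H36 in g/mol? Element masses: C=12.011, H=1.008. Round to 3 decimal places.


M = sum(count * atomic_mass) over atoms.
M = 18*12.011 + 36*1.008
M = 216.198 + 36.288
M = 252.486 g/mol, rounded to 3 dp:

252.486 g/mol


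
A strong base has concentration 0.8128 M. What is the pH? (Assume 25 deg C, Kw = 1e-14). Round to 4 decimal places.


A strong base dissociates completely, so [OH-] equals the given concentration.
pOH = -log10([OH-]) = -log10(0.8128) = 0.090016
pH = 14 - pOH = 14 - 0.090016
pH = 13.909984, rounded to 4 dp:

13.9100


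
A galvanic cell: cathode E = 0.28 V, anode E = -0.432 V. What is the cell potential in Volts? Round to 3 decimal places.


Standard cell potential: E_cell = E_cathode - E_anode.
E_cell = 0.28 - (-0.432)
E_cell = 0.712 V, rounded to 3 dp:

0.712 V


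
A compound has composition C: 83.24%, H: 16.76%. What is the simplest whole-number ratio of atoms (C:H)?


Assume 100 g of compound, divide each mass% by atomic mass to get moles, then normalize by the smallest to get a raw atom ratio.
Moles per 100 g: C: 83.24/12.011 = 6.9303, H: 16.76/1.008 = 16.627
Raw ratio (divide by min = 6.9303): C: 1.0, H: 2.399
Multiply by 5 to clear fractions: C: 5.0 ~= 5, H: 11.996 ~= 12
Reduce by GCD to get the simplest whole-number ratio:

5:12


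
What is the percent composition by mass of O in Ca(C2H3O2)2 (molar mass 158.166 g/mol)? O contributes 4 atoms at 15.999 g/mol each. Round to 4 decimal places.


pct = 100 * (n_elem * M_elem) / M_total
mass_contribution = 4 * 15.999 = 63.996 g/mol
pct = 100 * 63.996 / 158.166
pct = 40.46128751 %, rounded to 4 dp:

40.4613 %


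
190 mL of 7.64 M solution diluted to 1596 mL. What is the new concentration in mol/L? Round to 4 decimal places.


Dilution: M1*V1 = M2*V2, solve for M2.
M2 = M1*V1 / V2
M2 = 7.64 * 190 / 1596
M2 = 1451.6 / 1596
M2 = 0.90952381 mol/L, rounded to 4 dp:

0.9095 mol/L


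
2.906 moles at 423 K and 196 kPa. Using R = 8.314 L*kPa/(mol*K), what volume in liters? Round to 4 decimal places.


PV = nRT, solve for V = nRT / P.
nRT = 2.906 * 8.314 * 423 = 10219.8847
V = 10219.8847 / 196
V = 52.14226888 L, rounded to 4 dp:

52.1423 L


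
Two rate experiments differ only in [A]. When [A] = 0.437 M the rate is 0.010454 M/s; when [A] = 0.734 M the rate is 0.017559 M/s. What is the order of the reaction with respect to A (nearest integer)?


Rate is proportional to [A]^n, so rate2/rate1 = ([A]2/[A]1)^n. Take logs to solve for n.
rate2/rate1 = 0.017559 / 0.010454 = 1.6796
[A]2/[A]1 = 0.734 / 0.437 = 1.6796
n = ln(1.6796) / ln(1.6796) = 1.0
Nearest integer order:

1


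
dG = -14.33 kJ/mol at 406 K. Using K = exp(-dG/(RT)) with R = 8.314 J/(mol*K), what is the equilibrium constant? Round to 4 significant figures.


dG is in kJ/mol; multiply by 1000 to match R in J/(mol*K).
RT = 8.314 * 406 = 3375.484 J/mol
exponent = -dG*1000 / (RT) = -(-14.33*1000) / 3375.484 = 4.24531712
K = exp(4.24531712)
K = 69.777885, rounded to 4 significant figures:

69.78


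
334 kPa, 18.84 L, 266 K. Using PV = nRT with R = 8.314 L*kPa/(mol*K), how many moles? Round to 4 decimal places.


PV = nRT, solve for n = PV / (RT).
PV = 334 * 18.84 = 6292.56
RT = 8.314 * 266 = 2211.524
n = 6292.56 / 2211.524
n = 2.84535008 mol, rounded to 4 dp:

2.8454 mol


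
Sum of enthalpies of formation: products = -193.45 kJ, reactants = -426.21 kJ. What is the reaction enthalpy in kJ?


dH_rxn = sum(dH_f products) - sum(dH_f reactants)
dH_rxn = -193.45 - (-426.21)
dH_rxn = 232.76 kJ:

232.76 kJ


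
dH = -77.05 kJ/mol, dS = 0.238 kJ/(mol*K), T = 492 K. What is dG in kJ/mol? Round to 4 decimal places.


Gibbs: dG = dH - T*dS (consistent units, dS already in kJ/(mol*K)).
T*dS = 492 * 0.238 = 117.096
dG = -77.05 - (117.096)
dG = -194.146 kJ/mol, rounded to 4 dp:

-194.1460 kJ/mol


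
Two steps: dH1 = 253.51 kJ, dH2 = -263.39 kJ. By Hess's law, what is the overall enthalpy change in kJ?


Hess's law: enthalpy is a state function, so add the step enthalpies.
dH_total = dH1 + dH2 = 253.51 + (-263.39)
dH_total = -9.88 kJ:

-9.88 kJ


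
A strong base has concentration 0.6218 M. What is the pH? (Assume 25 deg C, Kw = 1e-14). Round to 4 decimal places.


A strong base dissociates completely, so [OH-] equals the given concentration.
pOH = -log10([OH-]) = -log10(0.6218) = 0.206349
pH = 14 - pOH = 14 - 0.206349
pH = 13.793651, rounded to 4 dp:

13.7937


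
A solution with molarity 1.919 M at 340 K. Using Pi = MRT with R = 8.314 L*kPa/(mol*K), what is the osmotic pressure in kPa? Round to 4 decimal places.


Osmotic pressure (van't Hoff): Pi = M*R*T.
RT = 8.314 * 340 = 2826.76
Pi = 1.919 * 2826.76
Pi = 5424.55244 kPa, rounded to 4 dp:

5424.5524 kPa


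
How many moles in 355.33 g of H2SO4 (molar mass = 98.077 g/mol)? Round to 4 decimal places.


n = mass / M
n = 355.33 / 98.077
n = 3.62296971 mol, rounded to 4 dp:

3.6230 mol


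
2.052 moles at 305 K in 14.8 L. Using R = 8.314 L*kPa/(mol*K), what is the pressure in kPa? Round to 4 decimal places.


PV = nRT, solve for P = nRT / V.
nRT = 2.052 * 8.314 * 305 = 5203.4
P = 5203.4 / 14.8
P = 351.58108108 kPa, rounded to 4 dp:

351.5811 kPa


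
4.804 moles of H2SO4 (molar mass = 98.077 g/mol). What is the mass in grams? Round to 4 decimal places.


mass = n * M
mass = 4.804 * 98.077
mass = 471.161908 g, rounded to 4 dp:

471.1619 g


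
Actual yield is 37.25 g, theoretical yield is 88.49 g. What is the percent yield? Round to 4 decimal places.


% yield = 100 * actual / theoretical
% yield = 100 * 37.25 / 88.49
% yield = 42.09515199 %, rounded to 4 dp:

42.0952 %


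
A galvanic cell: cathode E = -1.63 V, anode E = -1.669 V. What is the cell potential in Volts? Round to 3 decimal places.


Standard cell potential: E_cell = E_cathode - E_anode.
E_cell = -1.63 - (-1.669)
E_cell = 0.039 V, rounded to 3 dp:

0.039 V


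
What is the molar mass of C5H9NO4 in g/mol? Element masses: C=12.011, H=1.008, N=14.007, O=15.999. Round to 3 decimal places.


M = sum(count * atomic_mass) over atoms.
M = 5*12.011 + 9*1.008 + 1*14.007 + 4*15.999
M = 60.055 + 9.072 + 14.007 + 63.996
M = 147.13 g/mol, rounded to 3 dp:

147.130 g/mol


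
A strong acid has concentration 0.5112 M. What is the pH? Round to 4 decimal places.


A strong acid dissociates completely, so [H+] equals the given concentration.
pH = -log10([H+]) = -log10(0.5112)
pH = 0.29140915, rounded to 4 dp:

0.2914


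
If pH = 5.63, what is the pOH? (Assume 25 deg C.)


At 25 deg C, pH + pOH = 14.
pOH = 14 - pH = 14 - 5.63
pOH = 8.37:

8.37


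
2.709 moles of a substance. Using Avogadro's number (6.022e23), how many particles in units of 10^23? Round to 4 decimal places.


N = n * NA, then divide by 1e23 for the requested units.
N / 1e23 = n * 6.022
N / 1e23 = 2.709 * 6.022
N / 1e23 = 16.313598, rounded to 4 dp:

16.3136


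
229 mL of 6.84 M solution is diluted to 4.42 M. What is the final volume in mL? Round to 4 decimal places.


Dilution: M1*V1 = M2*V2, solve for V2.
V2 = M1*V1 / M2
V2 = 6.84 * 229 / 4.42
V2 = 1566.36 / 4.42
V2 = 354.3800905 mL, rounded to 4 dp:

354.3801 mL


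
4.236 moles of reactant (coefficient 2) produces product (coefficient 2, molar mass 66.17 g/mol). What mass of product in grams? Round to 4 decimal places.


Use the coefficient ratio to convert reactant moles to product moles, then multiply by the product's molar mass.
moles_P = moles_R * (coeff_P / coeff_R) = 4.236 * (2/2) = 4.236
mass_P = moles_P * M_P = 4.236 * 66.17
mass_P = 280.29612 g, rounded to 4 dp:

280.2961 g


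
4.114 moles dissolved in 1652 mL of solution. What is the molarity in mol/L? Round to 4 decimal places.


Convert volume to liters: V_L = V_mL / 1000.
V_L = 1652 / 1000 = 1.652 L
M = n / V_L = 4.114 / 1.652
M = 2.49031477 mol/L, rounded to 4 dp:

2.4903 mol/L


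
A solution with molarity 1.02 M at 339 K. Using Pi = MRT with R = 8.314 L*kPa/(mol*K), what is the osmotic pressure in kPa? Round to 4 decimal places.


Osmotic pressure (van't Hoff): Pi = M*R*T.
RT = 8.314 * 339 = 2818.446
Pi = 1.02 * 2818.446
Pi = 2874.81492 kPa, rounded to 4 dp:

2874.8149 kPa


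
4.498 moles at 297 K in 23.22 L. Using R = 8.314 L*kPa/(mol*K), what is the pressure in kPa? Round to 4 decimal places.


PV = nRT, solve for P = nRT / V.
nRT = 4.498 * 8.314 * 297 = 11106.7225
P = 11106.7225 / 23.22
P = 478.32568906 kPa, rounded to 4 dp:

478.3257 kPa


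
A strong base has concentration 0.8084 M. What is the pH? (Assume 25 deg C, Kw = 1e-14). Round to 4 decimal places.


A strong base dissociates completely, so [OH-] equals the given concentration.
pOH = -log10([OH-]) = -log10(0.8084) = 0.092374
pH = 14 - pOH = 14 - 0.092374
pH = 13.907626, rounded to 4 dp:

13.9076


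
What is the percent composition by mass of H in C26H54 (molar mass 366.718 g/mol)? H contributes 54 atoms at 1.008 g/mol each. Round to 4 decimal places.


pct = 100 * (n_elem * M_elem) / M_total
mass_contribution = 54 * 1.008 = 54.432 g/mol
pct = 100 * 54.432 / 366.718
pct = 14.84301289 %, rounded to 4 dp:

14.8430 %


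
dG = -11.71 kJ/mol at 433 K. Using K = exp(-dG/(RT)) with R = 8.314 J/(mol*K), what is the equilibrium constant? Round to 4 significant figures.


dG is in kJ/mol; multiply by 1000 to match R in J/(mol*K).
RT = 8.314 * 433 = 3599.962 J/mol
exponent = -dG*1000 / (RT) = -(-11.71*1000) / 3599.962 = 3.25281211
K = exp(3.25281211)
K = 25.862967, rounded to 4 significant figures:

25.86


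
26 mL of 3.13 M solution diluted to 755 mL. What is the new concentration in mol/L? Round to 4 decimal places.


Dilution: M1*V1 = M2*V2, solve for M2.
M2 = M1*V1 / V2
M2 = 3.13 * 26 / 755
M2 = 81.38 / 755
M2 = 0.10778808 mol/L, rounded to 4 dp:

0.1078 mol/L


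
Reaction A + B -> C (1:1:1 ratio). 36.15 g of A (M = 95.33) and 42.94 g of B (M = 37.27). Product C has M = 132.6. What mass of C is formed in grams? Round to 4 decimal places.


Find moles of each reactant; the smaller value is the limiting reagent in a 1:1:1 reaction, so moles_C equals moles of the limiter.
n_A = mass_A / M_A = 36.15 / 95.33 = 0.379209 mol
n_B = mass_B / M_B = 42.94 / 37.27 = 1.152133 mol
Limiting reagent: A (smaller), n_limiting = 0.379209 mol
mass_C = n_limiting * M_C = 0.379209 * 132.6
mass_C = 50.2831134 g, rounded to 4 dp:

50.2831 g


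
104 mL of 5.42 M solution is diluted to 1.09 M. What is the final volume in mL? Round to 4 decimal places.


Dilution: M1*V1 = M2*V2, solve for V2.
V2 = M1*V1 / M2
V2 = 5.42 * 104 / 1.09
V2 = 563.68 / 1.09
V2 = 517.13761468 mL, rounded to 4 dp:

517.1376 mL


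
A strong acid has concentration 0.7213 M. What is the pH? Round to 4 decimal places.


A strong acid dissociates completely, so [H+] equals the given concentration.
pH = -log10([H+]) = -log10(0.7213)
pH = 0.14188407, rounded to 4 dp:

0.1419


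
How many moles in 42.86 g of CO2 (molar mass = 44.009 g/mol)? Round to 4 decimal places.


n = mass / M
n = 42.86 / 44.009
n = 0.9738917 mol, rounded to 4 dp:

0.9739 mol


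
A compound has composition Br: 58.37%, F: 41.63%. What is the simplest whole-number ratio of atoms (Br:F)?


Assume 100 g of compound, divide each mass% by atomic mass to get moles, then normalize by the smallest to get a raw atom ratio.
Moles per 100 g: Br: 58.37/79.904 = 0.7305, F: 41.63/18.998 = 2.1913
Raw ratio (divide by min = 0.7305): Br: 1.0, F: 3.0
Multiply by 1 to clear fractions: Br: 1.0 ~= 1, F: 3.0 ~= 3
Reduce by GCD to get the simplest whole-number ratio:

1:3


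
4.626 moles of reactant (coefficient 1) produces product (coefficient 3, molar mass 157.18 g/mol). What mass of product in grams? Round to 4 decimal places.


Use the coefficient ratio to convert reactant moles to product moles, then multiply by the product's molar mass.
moles_P = moles_R * (coeff_P / coeff_R) = 4.626 * (3/1) = 13.878
mass_P = moles_P * M_P = 13.878 * 157.18
mass_P = 2181.34404 g, rounded to 4 dp:

2181.3440 g


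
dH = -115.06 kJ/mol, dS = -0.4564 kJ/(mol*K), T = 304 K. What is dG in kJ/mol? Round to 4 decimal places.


Gibbs: dG = dH - T*dS (consistent units, dS already in kJ/(mol*K)).
T*dS = 304 * -0.4564 = -138.7456
dG = -115.06 - (-138.7456)
dG = 23.6856 kJ/mol, rounded to 4 dp:

23.6856 kJ/mol


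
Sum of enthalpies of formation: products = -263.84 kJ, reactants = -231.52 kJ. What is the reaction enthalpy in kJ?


dH_rxn = sum(dH_f products) - sum(dH_f reactants)
dH_rxn = -263.84 - (-231.52)
dH_rxn = -32.32 kJ:

-32.32 kJ


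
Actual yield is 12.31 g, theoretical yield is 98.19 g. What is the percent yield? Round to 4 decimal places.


% yield = 100 * actual / theoretical
% yield = 100 * 12.31 / 98.19
% yield = 12.53691822 %, rounded to 4 dp:

12.5369 %


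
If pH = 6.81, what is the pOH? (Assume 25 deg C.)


At 25 deg C, pH + pOH = 14.
pOH = 14 - pH = 14 - 6.81
pOH = 7.19:

7.19


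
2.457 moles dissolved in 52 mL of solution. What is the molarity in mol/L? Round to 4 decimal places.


Convert volume to liters: V_L = V_mL / 1000.
V_L = 52 / 1000 = 0.052 L
M = n / V_L = 2.457 / 0.052
M = 47.25 mol/L, rounded to 4 dp:

47.2500 mol/L


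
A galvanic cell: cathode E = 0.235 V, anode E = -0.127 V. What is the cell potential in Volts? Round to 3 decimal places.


Standard cell potential: E_cell = E_cathode - E_anode.
E_cell = 0.235 - (-0.127)
E_cell = 0.362 V, rounded to 3 dp:

0.362 V


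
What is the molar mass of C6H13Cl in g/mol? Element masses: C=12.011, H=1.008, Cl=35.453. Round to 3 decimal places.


M = sum(count * atomic_mass) over atoms.
M = 6*12.011 + 13*1.008 + 1*35.453
M = 72.066 + 13.104 + 35.453
M = 120.623 g/mol, rounded to 3 dp:

120.623 g/mol


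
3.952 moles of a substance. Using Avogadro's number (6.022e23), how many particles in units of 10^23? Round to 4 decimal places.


N = n * NA, then divide by 1e23 for the requested units.
N / 1e23 = n * 6.022
N / 1e23 = 3.952 * 6.022
N / 1e23 = 23.798944, rounded to 4 dp:

23.7989


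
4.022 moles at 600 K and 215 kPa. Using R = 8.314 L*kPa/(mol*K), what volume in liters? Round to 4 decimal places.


PV = nRT, solve for V = nRT / P.
nRT = 4.022 * 8.314 * 600 = 20063.3448
V = 20063.3448 / 215
V = 93.31788279 L, rounded to 4 dp:

93.3179 L


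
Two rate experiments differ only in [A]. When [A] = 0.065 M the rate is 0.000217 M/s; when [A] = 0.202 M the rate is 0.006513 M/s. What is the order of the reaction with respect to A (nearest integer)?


Rate is proportional to [A]^n, so rate2/rate1 = ([A]2/[A]1)^n. Take logs to solve for n.
rate2/rate1 = 0.006513 / 0.000217 = 30.0138
[A]2/[A]1 = 0.202 / 0.065 = 3.1077
n = ln(30.0138) / ln(3.1077) = 3.0
Nearest integer order:

3
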